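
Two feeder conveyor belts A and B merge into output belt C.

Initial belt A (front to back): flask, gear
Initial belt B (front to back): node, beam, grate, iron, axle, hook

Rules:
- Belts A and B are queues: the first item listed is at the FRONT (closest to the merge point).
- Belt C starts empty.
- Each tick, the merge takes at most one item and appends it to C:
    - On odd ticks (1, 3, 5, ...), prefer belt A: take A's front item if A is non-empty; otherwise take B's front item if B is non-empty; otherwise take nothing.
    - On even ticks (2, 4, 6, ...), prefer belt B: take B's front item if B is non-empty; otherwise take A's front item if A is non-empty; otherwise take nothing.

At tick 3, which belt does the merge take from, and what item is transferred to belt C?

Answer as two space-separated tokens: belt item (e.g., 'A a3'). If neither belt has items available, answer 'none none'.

Tick 1: prefer A, take flask from A; A=[gear] B=[node,beam,grate,iron,axle,hook] C=[flask]
Tick 2: prefer B, take node from B; A=[gear] B=[beam,grate,iron,axle,hook] C=[flask,node]
Tick 3: prefer A, take gear from A; A=[-] B=[beam,grate,iron,axle,hook] C=[flask,node,gear]

Answer: A gear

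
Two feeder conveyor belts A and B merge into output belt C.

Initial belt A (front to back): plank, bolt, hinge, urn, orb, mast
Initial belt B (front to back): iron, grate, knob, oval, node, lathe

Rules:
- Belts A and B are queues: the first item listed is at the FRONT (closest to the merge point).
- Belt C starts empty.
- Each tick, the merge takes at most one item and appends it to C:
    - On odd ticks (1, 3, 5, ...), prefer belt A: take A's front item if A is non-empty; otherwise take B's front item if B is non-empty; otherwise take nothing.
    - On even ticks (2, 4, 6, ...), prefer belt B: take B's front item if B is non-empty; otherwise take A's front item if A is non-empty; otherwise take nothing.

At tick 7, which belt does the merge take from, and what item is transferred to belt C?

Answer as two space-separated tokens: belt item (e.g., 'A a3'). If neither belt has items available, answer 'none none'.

Answer: A urn

Derivation:
Tick 1: prefer A, take plank from A; A=[bolt,hinge,urn,orb,mast] B=[iron,grate,knob,oval,node,lathe] C=[plank]
Tick 2: prefer B, take iron from B; A=[bolt,hinge,urn,orb,mast] B=[grate,knob,oval,node,lathe] C=[plank,iron]
Tick 3: prefer A, take bolt from A; A=[hinge,urn,orb,mast] B=[grate,knob,oval,node,lathe] C=[plank,iron,bolt]
Tick 4: prefer B, take grate from B; A=[hinge,urn,orb,mast] B=[knob,oval,node,lathe] C=[plank,iron,bolt,grate]
Tick 5: prefer A, take hinge from A; A=[urn,orb,mast] B=[knob,oval,node,lathe] C=[plank,iron,bolt,grate,hinge]
Tick 6: prefer B, take knob from B; A=[urn,orb,mast] B=[oval,node,lathe] C=[plank,iron,bolt,grate,hinge,knob]
Tick 7: prefer A, take urn from A; A=[orb,mast] B=[oval,node,lathe] C=[plank,iron,bolt,grate,hinge,knob,urn]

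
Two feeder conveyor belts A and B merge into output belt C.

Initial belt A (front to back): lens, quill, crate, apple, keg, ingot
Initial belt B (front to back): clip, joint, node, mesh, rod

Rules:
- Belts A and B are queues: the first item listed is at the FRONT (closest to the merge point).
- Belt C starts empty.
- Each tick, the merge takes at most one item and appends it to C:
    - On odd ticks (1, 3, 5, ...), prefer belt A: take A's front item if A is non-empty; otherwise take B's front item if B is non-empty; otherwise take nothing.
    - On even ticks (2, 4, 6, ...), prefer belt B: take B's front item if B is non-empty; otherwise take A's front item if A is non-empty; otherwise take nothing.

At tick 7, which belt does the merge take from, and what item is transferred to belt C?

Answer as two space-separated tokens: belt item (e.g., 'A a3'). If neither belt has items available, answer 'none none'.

Answer: A apple

Derivation:
Tick 1: prefer A, take lens from A; A=[quill,crate,apple,keg,ingot] B=[clip,joint,node,mesh,rod] C=[lens]
Tick 2: prefer B, take clip from B; A=[quill,crate,apple,keg,ingot] B=[joint,node,mesh,rod] C=[lens,clip]
Tick 3: prefer A, take quill from A; A=[crate,apple,keg,ingot] B=[joint,node,mesh,rod] C=[lens,clip,quill]
Tick 4: prefer B, take joint from B; A=[crate,apple,keg,ingot] B=[node,mesh,rod] C=[lens,clip,quill,joint]
Tick 5: prefer A, take crate from A; A=[apple,keg,ingot] B=[node,mesh,rod] C=[lens,clip,quill,joint,crate]
Tick 6: prefer B, take node from B; A=[apple,keg,ingot] B=[mesh,rod] C=[lens,clip,quill,joint,crate,node]
Tick 7: prefer A, take apple from A; A=[keg,ingot] B=[mesh,rod] C=[lens,clip,quill,joint,crate,node,apple]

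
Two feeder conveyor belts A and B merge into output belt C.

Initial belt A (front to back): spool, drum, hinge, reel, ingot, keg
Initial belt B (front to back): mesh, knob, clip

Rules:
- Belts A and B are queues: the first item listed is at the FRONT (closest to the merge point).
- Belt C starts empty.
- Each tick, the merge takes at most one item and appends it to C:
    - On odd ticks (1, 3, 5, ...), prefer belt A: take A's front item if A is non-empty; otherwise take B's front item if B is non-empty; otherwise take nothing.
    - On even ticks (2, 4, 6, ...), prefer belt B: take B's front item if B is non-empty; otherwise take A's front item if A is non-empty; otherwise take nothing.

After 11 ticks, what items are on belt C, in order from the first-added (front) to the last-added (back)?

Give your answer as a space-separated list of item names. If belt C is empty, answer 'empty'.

Tick 1: prefer A, take spool from A; A=[drum,hinge,reel,ingot,keg] B=[mesh,knob,clip] C=[spool]
Tick 2: prefer B, take mesh from B; A=[drum,hinge,reel,ingot,keg] B=[knob,clip] C=[spool,mesh]
Tick 3: prefer A, take drum from A; A=[hinge,reel,ingot,keg] B=[knob,clip] C=[spool,mesh,drum]
Tick 4: prefer B, take knob from B; A=[hinge,reel,ingot,keg] B=[clip] C=[spool,mesh,drum,knob]
Tick 5: prefer A, take hinge from A; A=[reel,ingot,keg] B=[clip] C=[spool,mesh,drum,knob,hinge]
Tick 6: prefer B, take clip from B; A=[reel,ingot,keg] B=[-] C=[spool,mesh,drum,knob,hinge,clip]
Tick 7: prefer A, take reel from A; A=[ingot,keg] B=[-] C=[spool,mesh,drum,knob,hinge,clip,reel]
Tick 8: prefer B, take ingot from A; A=[keg] B=[-] C=[spool,mesh,drum,knob,hinge,clip,reel,ingot]
Tick 9: prefer A, take keg from A; A=[-] B=[-] C=[spool,mesh,drum,knob,hinge,clip,reel,ingot,keg]
Tick 10: prefer B, both empty, nothing taken; A=[-] B=[-] C=[spool,mesh,drum,knob,hinge,clip,reel,ingot,keg]
Tick 11: prefer A, both empty, nothing taken; A=[-] B=[-] C=[spool,mesh,drum,knob,hinge,clip,reel,ingot,keg]

Answer: spool mesh drum knob hinge clip reel ingot keg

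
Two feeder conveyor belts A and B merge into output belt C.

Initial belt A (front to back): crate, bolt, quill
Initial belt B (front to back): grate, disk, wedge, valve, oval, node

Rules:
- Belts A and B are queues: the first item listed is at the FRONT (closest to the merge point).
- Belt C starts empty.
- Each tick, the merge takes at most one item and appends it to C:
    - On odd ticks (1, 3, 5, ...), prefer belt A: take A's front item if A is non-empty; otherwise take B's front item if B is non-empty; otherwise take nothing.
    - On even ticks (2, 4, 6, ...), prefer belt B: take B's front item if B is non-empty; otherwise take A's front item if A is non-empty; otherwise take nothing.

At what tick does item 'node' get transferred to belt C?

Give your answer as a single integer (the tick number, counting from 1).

Tick 1: prefer A, take crate from A; A=[bolt,quill] B=[grate,disk,wedge,valve,oval,node] C=[crate]
Tick 2: prefer B, take grate from B; A=[bolt,quill] B=[disk,wedge,valve,oval,node] C=[crate,grate]
Tick 3: prefer A, take bolt from A; A=[quill] B=[disk,wedge,valve,oval,node] C=[crate,grate,bolt]
Tick 4: prefer B, take disk from B; A=[quill] B=[wedge,valve,oval,node] C=[crate,grate,bolt,disk]
Tick 5: prefer A, take quill from A; A=[-] B=[wedge,valve,oval,node] C=[crate,grate,bolt,disk,quill]
Tick 6: prefer B, take wedge from B; A=[-] B=[valve,oval,node] C=[crate,grate,bolt,disk,quill,wedge]
Tick 7: prefer A, take valve from B; A=[-] B=[oval,node] C=[crate,grate,bolt,disk,quill,wedge,valve]
Tick 8: prefer B, take oval from B; A=[-] B=[node] C=[crate,grate,bolt,disk,quill,wedge,valve,oval]
Tick 9: prefer A, take node from B; A=[-] B=[-] C=[crate,grate,bolt,disk,quill,wedge,valve,oval,node]

Answer: 9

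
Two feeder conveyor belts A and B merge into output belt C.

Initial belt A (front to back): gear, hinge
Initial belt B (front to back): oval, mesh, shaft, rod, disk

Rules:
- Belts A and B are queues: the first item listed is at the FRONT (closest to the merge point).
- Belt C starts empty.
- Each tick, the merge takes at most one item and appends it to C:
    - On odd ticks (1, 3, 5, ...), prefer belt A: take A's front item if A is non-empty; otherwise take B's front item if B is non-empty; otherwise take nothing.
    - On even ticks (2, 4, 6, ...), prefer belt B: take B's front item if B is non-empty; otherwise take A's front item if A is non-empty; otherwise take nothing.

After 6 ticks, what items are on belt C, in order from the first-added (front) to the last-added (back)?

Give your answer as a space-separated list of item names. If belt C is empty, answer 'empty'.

Tick 1: prefer A, take gear from A; A=[hinge] B=[oval,mesh,shaft,rod,disk] C=[gear]
Tick 2: prefer B, take oval from B; A=[hinge] B=[mesh,shaft,rod,disk] C=[gear,oval]
Tick 3: prefer A, take hinge from A; A=[-] B=[mesh,shaft,rod,disk] C=[gear,oval,hinge]
Tick 4: prefer B, take mesh from B; A=[-] B=[shaft,rod,disk] C=[gear,oval,hinge,mesh]
Tick 5: prefer A, take shaft from B; A=[-] B=[rod,disk] C=[gear,oval,hinge,mesh,shaft]
Tick 6: prefer B, take rod from B; A=[-] B=[disk] C=[gear,oval,hinge,mesh,shaft,rod]

Answer: gear oval hinge mesh shaft rod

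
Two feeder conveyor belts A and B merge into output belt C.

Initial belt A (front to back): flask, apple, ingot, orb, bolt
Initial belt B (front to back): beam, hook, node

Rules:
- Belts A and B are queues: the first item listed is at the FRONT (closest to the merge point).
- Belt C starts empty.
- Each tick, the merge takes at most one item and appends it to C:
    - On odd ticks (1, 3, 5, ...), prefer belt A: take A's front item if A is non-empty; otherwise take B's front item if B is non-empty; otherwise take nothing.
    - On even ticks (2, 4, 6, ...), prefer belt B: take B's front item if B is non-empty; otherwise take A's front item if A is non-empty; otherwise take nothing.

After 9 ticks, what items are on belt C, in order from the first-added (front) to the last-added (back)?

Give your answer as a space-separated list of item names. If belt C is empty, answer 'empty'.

Answer: flask beam apple hook ingot node orb bolt

Derivation:
Tick 1: prefer A, take flask from A; A=[apple,ingot,orb,bolt] B=[beam,hook,node] C=[flask]
Tick 2: prefer B, take beam from B; A=[apple,ingot,orb,bolt] B=[hook,node] C=[flask,beam]
Tick 3: prefer A, take apple from A; A=[ingot,orb,bolt] B=[hook,node] C=[flask,beam,apple]
Tick 4: prefer B, take hook from B; A=[ingot,orb,bolt] B=[node] C=[flask,beam,apple,hook]
Tick 5: prefer A, take ingot from A; A=[orb,bolt] B=[node] C=[flask,beam,apple,hook,ingot]
Tick 6: prefer B, take node from B; A=[orb,bolt] B=[-] C=[flask,beam,apple,hook,ingot,node]
Tick 7: prefer A, take orb from A; A=[bolt] B=[-] C=[flask,beam,apple,hook,ingot,node,orb]
Tick 8: prefer B, take bolt from A; A=[-] B=[-] C=[flask,beam,apple,hook,ingot,node,orb,bolt]
Tick 9: prefer A, both empty, nothing taken; A=[-] B=[-] C=[flask,beam,apple,hook,ingot,node,orb,bolt]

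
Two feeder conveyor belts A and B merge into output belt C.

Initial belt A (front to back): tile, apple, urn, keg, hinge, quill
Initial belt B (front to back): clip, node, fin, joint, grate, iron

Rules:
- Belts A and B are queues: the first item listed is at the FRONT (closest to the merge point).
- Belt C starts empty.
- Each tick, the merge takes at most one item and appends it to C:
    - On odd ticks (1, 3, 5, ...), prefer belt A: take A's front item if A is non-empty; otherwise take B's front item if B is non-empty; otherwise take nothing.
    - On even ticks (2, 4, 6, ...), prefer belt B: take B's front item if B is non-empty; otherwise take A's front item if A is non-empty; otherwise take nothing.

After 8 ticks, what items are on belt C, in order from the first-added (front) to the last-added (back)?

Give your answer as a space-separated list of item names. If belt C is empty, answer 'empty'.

Tick 1: prefer A, take tile from A; A=[apple,urn,keg,hinge,quill] B=[clip,node,fin,joint,grate,iron] C=[tile]
Tick 2: prefer B, take clip from B; A=[apple,urn,keg,hinge,quill] B=[node,fin,joint,grate,iron] C=[tile,clip]
Tick 3: prefer A, take apple from A; A=[urn,keg,hinge,quill] B=[node,fin,joint,grate,iron] C=[tile,clip,apple]
Tick 4: prefer B, take node from B; A=[urn,keg,hinge,quill] B=[fin,joint,grate,iron] C=[tile,clip,apple,node]
Tick 5: prefer A, take urn from A; A=[keg,hinge,quill] B=[fin,joint,grate,iron] C=[tile,clip,apple,node,urn]
Tick 6: prefer B, take fin from B; A=[keg,hinge,quill] B=[joint,grate,iron] C=[tile,clip,apple,node,urn,fin]
Tick 7: prefer A, take keg from A; A=[hinge,quill] B=[joint,grate,iron] C=[tile,clip,apple,node,urn,fin,keg]
Tick 8: prefer B, take joint from B; A=[hinge,quill] B=[grate,iron] C=[tile,clip,apple,node,urn,fin,keg,joint]

Answer: tile clip apple node urn fin keg joint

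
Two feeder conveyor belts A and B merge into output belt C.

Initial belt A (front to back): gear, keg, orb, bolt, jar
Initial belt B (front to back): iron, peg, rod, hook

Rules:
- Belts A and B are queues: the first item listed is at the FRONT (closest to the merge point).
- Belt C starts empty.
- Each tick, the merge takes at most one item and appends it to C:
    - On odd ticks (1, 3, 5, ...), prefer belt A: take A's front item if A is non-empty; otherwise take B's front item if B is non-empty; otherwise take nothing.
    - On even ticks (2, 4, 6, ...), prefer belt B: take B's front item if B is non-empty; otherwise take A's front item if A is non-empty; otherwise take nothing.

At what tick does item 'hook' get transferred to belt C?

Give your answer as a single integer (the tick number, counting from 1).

Tick 1: prefer A, take gear from A; A=[keg,orb,bolt,jar] B=[iron,peg,rod,hook] C=[gear]
Tick 2: prefer B, take iron from B; A=[keg,orb,bolt,jar] B=[peg,rod,hook] C=[gear,iron]
Tick 3: prefer A, take keg from A; A=[orb,bolt,jar] B=[peg,rod,hook] C=[gear,iron,keg]
Tick 4: prefer B, take peg from B; A=[orb,bolt,jar] B=[rod,hook] C=[gear,iron,keg,peg]
Tick 5: prefer A, take orb from A; A=[bolt,jar] B=[rod,hook] C=[gear,iron,keg,peg,orb]
Tick 6: prefer B, take rod from B; A=[bolt,jar] B=[hook] C=[gear,iron,keg,peg,orb,rod]
Tick 7: prefer A, take bolt from A; A=[jar] B=[hook] C=[gear,iron,keg,peg,orb,rod,bolt]
Tick 8: prefer B, take hook from B; A=[jar] B=[-] C=[gear,iron,keg,peg,orb,rod,bolt,hook]

Answer: 8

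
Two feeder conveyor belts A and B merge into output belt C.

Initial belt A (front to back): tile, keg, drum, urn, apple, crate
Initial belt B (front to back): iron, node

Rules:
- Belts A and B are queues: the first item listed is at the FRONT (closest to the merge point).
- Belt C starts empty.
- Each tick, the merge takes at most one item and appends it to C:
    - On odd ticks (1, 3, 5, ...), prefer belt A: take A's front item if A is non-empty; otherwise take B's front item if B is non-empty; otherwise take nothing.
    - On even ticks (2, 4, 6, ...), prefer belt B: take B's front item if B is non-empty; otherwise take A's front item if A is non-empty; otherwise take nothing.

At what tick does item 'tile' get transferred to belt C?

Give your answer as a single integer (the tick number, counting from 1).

Answer: 1

Derivation:
Tick 1: prefer A, take tile from A; A=[keg,drum,urn,apple,crate] B=[iron,node] C=[tile]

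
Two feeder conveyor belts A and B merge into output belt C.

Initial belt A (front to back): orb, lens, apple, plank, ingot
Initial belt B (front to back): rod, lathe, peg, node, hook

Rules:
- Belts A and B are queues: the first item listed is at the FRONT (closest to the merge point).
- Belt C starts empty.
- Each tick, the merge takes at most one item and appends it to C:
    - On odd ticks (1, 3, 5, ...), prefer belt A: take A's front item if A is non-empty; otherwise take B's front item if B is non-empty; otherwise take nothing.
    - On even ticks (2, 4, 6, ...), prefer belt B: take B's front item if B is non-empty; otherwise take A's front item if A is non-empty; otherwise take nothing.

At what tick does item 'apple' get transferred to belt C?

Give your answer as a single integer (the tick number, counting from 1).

Tick 1: prefer A, take orb from A; A=[lens,apple,plank,ingot] B=[rod,lathe,peg,node,hook] C=[orb]
Tick 2: prefer B, take rod from B; A=[lens,apple,plank,ingot] B=[lathe,peg,node,hook] C=[orb,rod]
Tick 3: prefer A, take lens from A; A=[apple,plank,ingot] B=[lathe,peg,node,hook] C=[orb,rod,lens]
Tick 4: prefer B, take lathe from B; A=[apple,plank,ingot] B=[peg,node,hook] C=[orb,rod,lens,lathe]
Tick 5: prefer A, take apple from A; A=[plank,ingot] B=[peg,node,hook] C=[orb,rod,lens,lathe,apple]

Answer: 5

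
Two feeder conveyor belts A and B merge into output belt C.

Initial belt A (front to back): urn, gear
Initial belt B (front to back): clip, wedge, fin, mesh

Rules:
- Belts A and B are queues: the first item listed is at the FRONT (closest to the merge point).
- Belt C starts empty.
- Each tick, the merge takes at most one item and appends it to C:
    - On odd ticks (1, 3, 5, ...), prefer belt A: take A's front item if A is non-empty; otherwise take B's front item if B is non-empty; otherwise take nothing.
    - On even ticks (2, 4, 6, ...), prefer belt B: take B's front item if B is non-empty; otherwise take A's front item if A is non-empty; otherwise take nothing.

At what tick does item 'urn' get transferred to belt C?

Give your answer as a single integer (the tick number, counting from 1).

Tick 1: prefer A, take urn from A; A=[gear] B=[clip,wedge,fin,mesh] C=[urn]

Answer: 1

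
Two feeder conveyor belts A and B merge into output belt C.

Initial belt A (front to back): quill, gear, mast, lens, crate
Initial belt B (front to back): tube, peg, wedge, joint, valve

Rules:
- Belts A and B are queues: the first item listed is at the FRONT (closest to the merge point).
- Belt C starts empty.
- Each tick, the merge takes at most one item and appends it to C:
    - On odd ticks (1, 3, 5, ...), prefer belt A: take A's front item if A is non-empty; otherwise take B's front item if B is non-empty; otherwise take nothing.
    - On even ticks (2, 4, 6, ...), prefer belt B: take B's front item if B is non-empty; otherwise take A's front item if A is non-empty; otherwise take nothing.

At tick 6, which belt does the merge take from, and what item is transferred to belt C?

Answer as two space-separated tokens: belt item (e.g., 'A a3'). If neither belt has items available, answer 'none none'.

Answer: B wedge

Derivation:
Tick 1: prefer A, take quill from A; A=[gear,mast,lens,crate] B=[tube,peg,wedge,joint,valve] C=[quill]
Tick 2: prefer B, take tube from B; A=[gear,mast,lens,crate] B=[peg,wedge,joint,valve] C=[quill,tube]
Tick 3: prefer A, take gear from A; A=[mast,lens,crate] B=[peg,wedge,joint,valve] C=[quill,tube,gear]
Tick 4: prefer B, take peg from B; A=[mast,lens,crate] B=[wedge,joint,valve] C=[quill,tube,gear,peg]
Tick 5: prefer A, take mast from A; A=[lens,crate] B=[wedge,joint,valve] C=[quill,tube,gear,peg,mast]
Tick 6: prefer B, take wedge from B; A=[lens,crate] B=[joint,valve] C=[quill,tube,gear,peg,mast,wedge]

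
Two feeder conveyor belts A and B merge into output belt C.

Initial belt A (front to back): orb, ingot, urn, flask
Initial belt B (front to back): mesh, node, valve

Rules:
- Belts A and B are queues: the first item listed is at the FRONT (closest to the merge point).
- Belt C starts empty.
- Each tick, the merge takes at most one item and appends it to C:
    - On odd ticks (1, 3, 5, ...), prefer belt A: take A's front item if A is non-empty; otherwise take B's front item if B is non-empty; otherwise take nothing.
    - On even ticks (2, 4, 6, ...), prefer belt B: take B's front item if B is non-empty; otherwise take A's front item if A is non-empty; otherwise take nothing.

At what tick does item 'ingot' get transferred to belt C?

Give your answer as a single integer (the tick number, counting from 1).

Answer: 3

Derivation:
Tick 1: prefer A, take orb from A; A=[ingot,urn,flask] B=[mesh,node,valve] C=[orb]
Tick 2: prefer B, take mesh from B; A=[ingot,urn,flask] B=[node,valve] C=[orb,mesh]
Tick 3: prefer A, take ingot from A; A=[urn,flask] B=[node,valve] C=[orb,mesh,ingot]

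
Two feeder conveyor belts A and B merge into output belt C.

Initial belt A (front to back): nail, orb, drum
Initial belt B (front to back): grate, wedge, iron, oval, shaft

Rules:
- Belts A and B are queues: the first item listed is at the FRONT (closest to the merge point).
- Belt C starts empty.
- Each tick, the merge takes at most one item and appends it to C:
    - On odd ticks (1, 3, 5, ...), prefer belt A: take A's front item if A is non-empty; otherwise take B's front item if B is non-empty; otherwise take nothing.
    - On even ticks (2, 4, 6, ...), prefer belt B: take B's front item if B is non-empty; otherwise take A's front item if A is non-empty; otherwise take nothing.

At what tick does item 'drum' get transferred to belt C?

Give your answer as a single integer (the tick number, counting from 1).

Answer: 5

Derivation:
Tick 1: prefer A, take nail from A; A=[orb,drum] B=[grate,wedge,iron,oval,shaft] C=[nail]
Tick 2: prefer B, take grate from B; A=[orb,drum] B=[wedge,iron,oval,shaft] C=[nail,grate]
Tick 3: prefer A, take orb from A; A=[drum] B=[wedge,iron,oval,shaft] C=[nail,grate,orb]
Tick 4: prefer B, take wedge from B; A=[drum] B=[iron,oval,shaft] C=[nail,grate,orb,wedge]
Tick 5: prefer A, take drum from A; A=[-] B=[iron,oval,shaft] C=[nail,grate,orb,wedge,drum]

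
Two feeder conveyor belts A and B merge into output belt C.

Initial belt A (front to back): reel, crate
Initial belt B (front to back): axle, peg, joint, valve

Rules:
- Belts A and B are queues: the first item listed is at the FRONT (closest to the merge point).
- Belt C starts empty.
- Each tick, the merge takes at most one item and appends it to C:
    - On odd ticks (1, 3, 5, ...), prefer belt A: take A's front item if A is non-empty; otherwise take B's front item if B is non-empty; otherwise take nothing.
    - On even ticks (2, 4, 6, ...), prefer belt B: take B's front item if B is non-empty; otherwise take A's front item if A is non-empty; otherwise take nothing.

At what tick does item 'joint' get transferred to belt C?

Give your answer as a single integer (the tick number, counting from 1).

Answer: 5

Derivation:
Tick 1: prefer A, take reel from A; A=[crate] B=[axle,peg,joint,valve] C=[reel]
Tick 2: prefer B, take axle from B; A=[crate] B=[peg,joint,valve] C=[reel,axle]
Tick 3: prefer A, take crate from A; A=[-] B=[peg,joint,valve] C=[reel,axle,crate]
Tick 4: prefer B, take peg from B; A=[-] B=[joint,valve] C=[reel,axle,crate,peg]
Tick 5: prefer A, take joint from B; A=[-] B=[valve] C=[reel,axle,crate,peg,joint]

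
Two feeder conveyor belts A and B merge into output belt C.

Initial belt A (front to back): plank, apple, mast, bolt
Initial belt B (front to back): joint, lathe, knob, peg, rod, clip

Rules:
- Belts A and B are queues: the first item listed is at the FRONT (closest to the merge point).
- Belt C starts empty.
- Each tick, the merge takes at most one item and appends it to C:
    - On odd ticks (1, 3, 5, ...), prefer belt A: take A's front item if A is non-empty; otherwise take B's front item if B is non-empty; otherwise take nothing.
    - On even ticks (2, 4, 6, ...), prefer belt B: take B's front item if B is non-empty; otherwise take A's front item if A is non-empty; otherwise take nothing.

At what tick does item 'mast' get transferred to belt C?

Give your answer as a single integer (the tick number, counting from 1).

Tick 1: prefer A, take plank from A; A=[apple,mast,bolt] B=[joint,lathe,knob,peg,rod,clip] C=[plank]
Tick 2: prefer B, take joint from B; A=[apple,mast,bolt] B=[lathe,knob,peg,rod,clip] C=[plank,joint]
Tick 3: prefer A, take apple from A; A=[mast,bolt] B=[lathe,knob,peg,rod,clip] C=[plank,joint,apple]
Tick 4: prefer B, take lathe from B; A=[mast,bolt] B=[knob,peg,rod,clip] C=[plank,joint,apple,lathe]
Tick 5: prefer A, take mast from A; A=[bolt] B=[knob,peg,rod,clip] C=[plank,joint,apple,lathe,mast]

Answer: 5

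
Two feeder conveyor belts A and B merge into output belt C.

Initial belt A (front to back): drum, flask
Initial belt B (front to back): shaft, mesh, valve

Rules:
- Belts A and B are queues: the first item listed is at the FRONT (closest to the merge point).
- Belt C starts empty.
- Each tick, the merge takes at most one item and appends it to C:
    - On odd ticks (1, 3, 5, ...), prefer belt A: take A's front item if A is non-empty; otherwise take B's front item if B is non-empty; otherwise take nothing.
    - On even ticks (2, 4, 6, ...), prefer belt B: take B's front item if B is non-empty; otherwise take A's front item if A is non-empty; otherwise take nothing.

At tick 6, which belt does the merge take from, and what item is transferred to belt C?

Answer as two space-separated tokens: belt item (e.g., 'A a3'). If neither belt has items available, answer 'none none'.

Answer: none none

Derivation:
Tick 1: prefer A, take drum from A; A=[flask] B=[shaft,mesh,valve] C=[drum]
Tick 2: prefer B, take shaft from B; A=[flask] B=[mesh,valve] C=[drum,shaft]
Tick 3: prefer A, take flask from A; A=[-] B=[mesh,valve] C=[drum,shaft,flask]
Tick 4: prefer B, take mesh from B; A=[-] B=[valve] C=[drum,shaft,flask,mesh]
Tick 5: prefer A, take valve from B; A=[-] B=[-] C=[drum,shaft,flask,mesh,valve]
Tick 6: prefer B, both empty, nothing taken; A=[-] B=[-] C=[drum,shaft,flask,mesh,valve]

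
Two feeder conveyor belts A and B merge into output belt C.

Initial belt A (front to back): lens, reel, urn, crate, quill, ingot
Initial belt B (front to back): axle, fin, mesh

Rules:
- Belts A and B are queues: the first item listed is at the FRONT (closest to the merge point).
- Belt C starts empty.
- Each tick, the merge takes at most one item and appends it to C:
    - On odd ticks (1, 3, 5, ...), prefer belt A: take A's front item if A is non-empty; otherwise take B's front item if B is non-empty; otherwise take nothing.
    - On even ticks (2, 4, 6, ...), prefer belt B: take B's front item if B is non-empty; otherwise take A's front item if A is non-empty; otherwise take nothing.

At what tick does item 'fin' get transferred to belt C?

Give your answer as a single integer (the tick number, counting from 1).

Answer: 4

Derivation:
Tick 1: prefer A, take lens from A; A=[reel,urn,crate,quill,ingot] B=[axle,fin,mesh] C=[lens]
Tick 2: prefer B, take axle from B; A=[reel,urn,crate,quill,ingot] B=[fin,mesh] C=[lens,axle]
Tick 3: prefer A, take reel from A; A=[urn,crate,quill,ingot] B=[fin,mesh] C=[lens,axle,reel]
Tick 4: prefer B, take fin from B; A=[urn,crate,quill,ingot] B=[mesh] C=[lens,axle,reel,fin]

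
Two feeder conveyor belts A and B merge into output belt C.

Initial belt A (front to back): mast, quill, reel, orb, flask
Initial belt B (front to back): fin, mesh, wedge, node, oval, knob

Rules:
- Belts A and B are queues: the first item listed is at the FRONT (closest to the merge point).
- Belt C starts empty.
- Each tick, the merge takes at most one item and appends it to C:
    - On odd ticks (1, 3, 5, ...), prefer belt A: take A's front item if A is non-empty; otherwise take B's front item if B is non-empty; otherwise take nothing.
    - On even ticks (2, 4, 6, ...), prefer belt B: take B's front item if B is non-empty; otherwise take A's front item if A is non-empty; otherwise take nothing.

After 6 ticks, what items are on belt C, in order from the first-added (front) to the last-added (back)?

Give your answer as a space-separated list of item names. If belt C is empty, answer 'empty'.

Answer: mast fin quill mesh reel wedge

Derivation:
Tick 1: prefer A, take mast from A; A=[quill,reel,orb,flask] B=[fin,mesh,wedge,node,oval,knob] C=[mast]
Tick 2: prefer B, take fin from B; A=[quill,reel,orb,flask] B=[mesh,wedge,node,oval,knob] C=[mast,fin]
Tick 3: prefer A, take quill from A; A=[reel,orb,flask] B=[mesh,wedge,node,oval,knob] C=[mast,fin,quill]
Tick 4: prefer B, take mesh from B; A=[reel,orb,flask] B=[wedge,node,oval,knob] C=[mast,fin,quill,mesh]
Tick 5: prefer A, take reel from A; A=[orb,flask] B=[wedge,node,oval,knob] C=[mast,fin,quill,mesh,reel]
Tick 6: prefer B, take wedge from B; A=[orb,flask] B=[node,oval,knob] C=[mast,fin,quill,mesh,reel,wedge]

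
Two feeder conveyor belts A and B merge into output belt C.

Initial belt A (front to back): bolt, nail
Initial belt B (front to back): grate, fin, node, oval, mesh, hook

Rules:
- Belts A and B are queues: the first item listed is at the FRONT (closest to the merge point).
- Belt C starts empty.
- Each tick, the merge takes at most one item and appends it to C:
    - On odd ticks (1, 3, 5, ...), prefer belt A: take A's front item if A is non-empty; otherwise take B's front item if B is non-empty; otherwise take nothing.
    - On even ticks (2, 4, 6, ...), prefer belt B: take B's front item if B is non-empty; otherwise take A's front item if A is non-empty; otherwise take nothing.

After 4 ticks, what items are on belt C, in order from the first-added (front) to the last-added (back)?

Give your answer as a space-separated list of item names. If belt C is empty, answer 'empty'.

Answer: bolt grate nail fin

Derivation:
Tick 1: prefer A, take bolt from A; A=[nail] B=[grate,fin,node,oval,mesh,hook] C=[bolt]
Tick 2: prefer B, take grate from B; A=[nail] B=[fin,node,oval,mesh,hook] C=[bolt,grate]
Tick 3: prefer A, take nail from A; A=[-] B=[fin,node,oval,mesh,hook] C=[bolt,grate,nail]
Tick 4: prefer B, take fin from B; A=[-] B=[node,oval,mesh,hook] C=[bolt,grate,nail,fin]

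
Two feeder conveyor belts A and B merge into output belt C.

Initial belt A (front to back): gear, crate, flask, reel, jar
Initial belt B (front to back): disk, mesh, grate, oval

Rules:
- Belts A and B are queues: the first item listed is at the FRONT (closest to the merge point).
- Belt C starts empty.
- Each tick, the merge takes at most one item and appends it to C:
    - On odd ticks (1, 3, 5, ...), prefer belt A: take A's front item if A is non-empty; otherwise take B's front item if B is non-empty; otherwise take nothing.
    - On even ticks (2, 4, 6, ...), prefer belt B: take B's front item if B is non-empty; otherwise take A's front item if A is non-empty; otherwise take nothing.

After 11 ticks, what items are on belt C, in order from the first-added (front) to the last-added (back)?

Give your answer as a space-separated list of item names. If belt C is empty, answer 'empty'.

Tick 1: prefer A, take gear from A; A=[crate,flask,reel,jar] B=[disk,mesh,grate,oval] C=[gear]
Tick 2: prefer B, take disk from B; A=[crate,flask,reel,jar] B=[mesh,grate,oval] C=[gear,disk]
Tick 3: prefer A, take crate from A; A=[flask,reel,jar] B=[mesh,grate,oval] C=[gear,disk,crate]
Tick 4: prefer B, take mesh from B; A=[flask,reel,jar] B=[grate,oval] C=[gear,disk,crate,mesh]
Tick 5: prefer A, take flask from A; A=[reel,jar] B=[grate,oval] C=[gear,disk,crate,mesh,flask]
Tick 6: prefer B, take grate from B; A=[reel,jar] B=[oval] C=[gear,disk,crate,mesh,flask,grate]
Tick 7: prefer A, take reel from A; A=[jar] B=[oval] C=[gear,disk,crate,mesh,flask,grate,reel]
Tick 8: prefer B, take oval from B; A=[jar] B=[-] C=[gear,disk,crate,mesh,flask,grate,reel,oval]
Tick 9: prefer A, take jar from A; A=[-] B=[-] C=[gear,disk,crate,mesh,flask,grate,reel,oval,jar]
Tick 10: prefer B, both empty, nothing taken; A=[-] B=[-] C=[gear,disk,crate,mesh,flask,grate,reel,oval,jar]
Tick 11: prefer A, both empty, nothing taken; A=[-] B=[-] C=[gear,disk,crate,mesh,flask,grate,reel,oval,jar]

Answer: gear disk crate mesh flask grate reel oval jar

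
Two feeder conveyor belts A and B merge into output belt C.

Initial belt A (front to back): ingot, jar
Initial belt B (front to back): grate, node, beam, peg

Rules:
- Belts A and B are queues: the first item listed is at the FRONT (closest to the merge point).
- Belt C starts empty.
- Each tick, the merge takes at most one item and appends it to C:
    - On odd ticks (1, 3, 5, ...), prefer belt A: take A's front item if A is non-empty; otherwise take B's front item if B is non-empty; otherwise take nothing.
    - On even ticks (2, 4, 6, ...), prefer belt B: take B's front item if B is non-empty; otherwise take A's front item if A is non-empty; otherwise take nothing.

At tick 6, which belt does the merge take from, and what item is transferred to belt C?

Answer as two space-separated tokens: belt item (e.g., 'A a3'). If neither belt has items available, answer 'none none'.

Tick 1: prefer A, take ingot from A; A=[jar] B=[grate,node,beam,peg] C=[ingot]
Tick 2: prefer B, take grate from B; A=[jar] B=[node,beam,peg] C=[ingot,grate]
Tick 3: prefer A, take jar from A; A=[-] B=[node,beam,peg] C=[ingot,grate,jar]
Tick 4: prefer B, take node from B; A=[-] B=[beam,peg] C=[ingot,grate,jar,node]
Tick 5: prefer A, take beam from B; A=[-] B=[peg] C=[ingot,grate,jar,node,beam]
Tick 6: prefer B, take peg from B; A=[-] B=[-] C=[ingot,grate,jar,node,beam,peg]

Answer: B peg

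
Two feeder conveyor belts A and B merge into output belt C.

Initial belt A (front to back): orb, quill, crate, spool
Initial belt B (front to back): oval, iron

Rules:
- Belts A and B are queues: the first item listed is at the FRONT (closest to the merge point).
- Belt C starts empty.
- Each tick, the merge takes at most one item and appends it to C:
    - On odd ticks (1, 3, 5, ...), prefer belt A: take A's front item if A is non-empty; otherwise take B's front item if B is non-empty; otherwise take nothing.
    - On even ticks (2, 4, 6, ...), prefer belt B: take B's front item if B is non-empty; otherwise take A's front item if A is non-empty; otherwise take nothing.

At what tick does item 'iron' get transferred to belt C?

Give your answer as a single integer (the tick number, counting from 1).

Tick 1: prefer A, take orb from A; A=[quill,crate,spool] B=[oval,iron] C=[orb]
Tick 2: prefer B, take oval from B; A=[quill,crate,spool] B=[iron] C=[orb,oval]
Tick 3: prefer A, take quill from A; A=[crate,spool] B=[iron] C=[orb,oval,quill]
Tick 4: prefer B, take iron from B; A=[crate,spool] B=[-] C=[orb,oval,quill,iron]

Answer: 4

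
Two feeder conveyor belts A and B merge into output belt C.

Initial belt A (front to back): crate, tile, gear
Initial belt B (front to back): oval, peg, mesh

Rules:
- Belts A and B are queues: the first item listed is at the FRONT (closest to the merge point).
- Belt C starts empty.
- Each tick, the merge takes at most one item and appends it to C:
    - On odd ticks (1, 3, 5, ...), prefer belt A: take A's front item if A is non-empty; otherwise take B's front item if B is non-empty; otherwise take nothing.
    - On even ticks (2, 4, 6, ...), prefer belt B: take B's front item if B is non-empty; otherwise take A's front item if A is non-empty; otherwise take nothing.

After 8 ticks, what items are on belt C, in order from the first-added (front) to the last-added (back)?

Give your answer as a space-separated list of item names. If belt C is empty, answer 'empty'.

Tick 1: prefer A, take crate from A; A=[tile,gear] B=[oval,peg,mesh] C=[crate]
Tick 2: prefer B, take oval from B; A=[tile,gear] B=[peg,mesh] C=[crate,oval]
Tick 3: prefer A, take tile from A; A=[gear] B=[peg,mesh] C=[crate,oval,tile]
Tick 4: prefer B, take peg from B; A=[gear] B=[mesh] C=[crate,oval,tile,peg]
Tick 5: prefer A, take gear from A; A=[-] B=[mesh] C=[crate,oval,tile,peg,gear]
Tick 6: prefer B, take mesh from B; A=[-] B=[-] C=[crate,oval,tile,peg,gear,mesh]
Tick 7: prefer A, both empty, nothing taken; A=[-] B=[-] C=[crate,oval,tile,peg,gear,mesh]
Tick 8: prefer B, both empty, nothing taken; A=[-] B=[-] C=[crate,oval,tile,peg,gear,mesh]

Answer: crate oval tile peg gear mesh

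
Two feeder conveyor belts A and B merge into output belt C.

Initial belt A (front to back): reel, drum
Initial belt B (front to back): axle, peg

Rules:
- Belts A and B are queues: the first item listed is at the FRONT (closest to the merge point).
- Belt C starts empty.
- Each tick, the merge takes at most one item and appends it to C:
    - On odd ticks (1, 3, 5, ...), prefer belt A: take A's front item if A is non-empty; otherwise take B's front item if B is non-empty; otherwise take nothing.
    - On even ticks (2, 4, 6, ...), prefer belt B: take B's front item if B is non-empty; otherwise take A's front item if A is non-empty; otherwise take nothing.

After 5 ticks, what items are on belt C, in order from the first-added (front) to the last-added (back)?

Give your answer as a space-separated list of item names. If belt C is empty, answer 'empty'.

Answer: reel axle drum peg

Derivation:
Tick 1: prefer A, take reel from A; A=[drum] B=[axle,peg] C=[reel]
Tick 2: prefer B, take axle from B; A=[drum] B=[peg] C=[reel,axle]
Tick 3: prefer A, take drum from A; A=[-] B=[peg] C=[reel,axle,drum]
Tick 4: prefer B, take peg from B; A=[-] B=[-] C=[reel,axle,drum,peg]
Tick 5: prefer A, both empty, nothing taken; A=[-] B=[-] C=[reel,axle,drum,peg]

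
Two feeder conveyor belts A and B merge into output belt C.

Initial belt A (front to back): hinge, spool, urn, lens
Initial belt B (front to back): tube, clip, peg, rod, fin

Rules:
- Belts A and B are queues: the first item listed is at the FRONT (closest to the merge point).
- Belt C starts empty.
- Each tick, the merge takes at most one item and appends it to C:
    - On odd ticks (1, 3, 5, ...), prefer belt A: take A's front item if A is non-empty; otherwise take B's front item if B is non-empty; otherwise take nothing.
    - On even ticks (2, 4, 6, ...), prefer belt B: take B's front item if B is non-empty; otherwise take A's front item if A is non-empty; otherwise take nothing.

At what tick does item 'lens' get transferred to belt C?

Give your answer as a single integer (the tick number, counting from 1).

Answer: 7

Derivation:
Tick 1: prefer A, take hinge from A; A=[spool,urn,lens] B=[tube,clip,peg,rod,fin] C=[hinge]
Tick 2: prefer B, take tube from B; A=[spool,urn,lens] B=[clip,peg,rod,fin] C=[hinge,tube]
Tick 3: prefer A, take spool from A; A=[urn,lens] B=[clip,peg,rod,fin] C=[hinge,tube,spool]
Tick 4: prefer B, take clip from B; A=[urn,lens] B=[peg,rod,fin] C=[hinge,tube,spool,clip]
Tick 5: prefer A, take urn from A; A=[lens] B=[peg,rod,fin] C=[hinge,tube,spool,clip,urn]
Tick 6: prefer B, take peg from B; A=[lens] B=[rod,fin] C=[hinge,tube,spool,clip,urn,peg]
Tick 7: prefer A, take lens from A; A=[-] B=[rod,fin] C=[hinge,tube,spool,clip,urn,peg,lens]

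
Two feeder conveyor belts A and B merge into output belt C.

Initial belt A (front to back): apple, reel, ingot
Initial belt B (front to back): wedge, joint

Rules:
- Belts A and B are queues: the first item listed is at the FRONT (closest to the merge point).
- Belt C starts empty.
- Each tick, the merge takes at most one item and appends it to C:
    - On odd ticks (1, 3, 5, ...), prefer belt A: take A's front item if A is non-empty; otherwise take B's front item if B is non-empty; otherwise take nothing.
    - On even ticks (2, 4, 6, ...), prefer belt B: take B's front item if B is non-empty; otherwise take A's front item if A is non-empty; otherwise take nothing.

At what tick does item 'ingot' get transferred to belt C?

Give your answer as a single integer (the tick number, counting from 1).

Tick 1: prefer A, take apple from A; A=[reel,ingot] B=[wedge,joint] C=[apple]
Tick 2: prefer B, take wedge from B; A=[reel,ingot] B=[joint] C=[apple,wedge]
Tick 3: prefer A, take reel from A; A=[ingot] B=[joint] C=[apple,wedge,reel]
Tick 4: prefer B, take joint from B; A=[ingot] B=[-] C=[apple,wedge,reel,joint]
Tick 5: prefer A, take ingot from A; A=[-] B=[-] C=[apple,wedge,reel,joint,ingot]

Answer: 5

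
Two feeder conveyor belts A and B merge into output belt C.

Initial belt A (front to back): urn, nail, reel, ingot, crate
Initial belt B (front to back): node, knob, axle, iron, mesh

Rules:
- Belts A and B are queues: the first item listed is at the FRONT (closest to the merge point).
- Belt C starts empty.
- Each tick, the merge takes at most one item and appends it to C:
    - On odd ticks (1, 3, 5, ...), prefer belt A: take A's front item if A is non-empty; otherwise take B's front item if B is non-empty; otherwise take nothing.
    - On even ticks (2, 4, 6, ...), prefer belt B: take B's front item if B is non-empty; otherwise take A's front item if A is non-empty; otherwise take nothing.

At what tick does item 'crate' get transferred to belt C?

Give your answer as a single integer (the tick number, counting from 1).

Tick 1: prefer A, take urn from A; A=[nail,reel,ingot,crate] B=[node,knob,axle,iron,mesh] C=[urn]
Tick 2: prefer B, take node from B; A=[nail,reel,ingot,crate] B=[knob,axle,iron,mesh] C=[urn,node]
Tick 3: prefer A, take nail from A; A=[reel,ingot,crate] B=[knob,axle,iron,mesh] C=[urn,node,nail]
Tick 4: prefer B, take knob from B; A=[reel,ingot,crate] B=[axle,iron,mesh] C=[urn,node,nail,knob]
Tick 5: prefer A, take reel from A; A=[ingot,crate] B=[axle,iron,mesh] C=[urn,node,nail,knob,reel]
Tick 6: prefer B, take axle from B; A=[ingot,crate] B=[iron,mesh] C=[urn,node,nail,knob,reel,axle]
Tick 7: prefer A, take ingot from A; A=[crate] B=[iron,mesh] C=[urn,node,nail,knob,reel,axle,ingot]
Tick 8: prefer B, take iron from B; A=[crate] B=[mesh] C=[urn,node,nail,knob,reel,axle,ingot,iron]
Tick 9: prefer A, take crate from A; A=[-] B=[mesh] C=[urn,node,nail,knob,reel,axle,ingot,iron,crate]

Answer: 9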